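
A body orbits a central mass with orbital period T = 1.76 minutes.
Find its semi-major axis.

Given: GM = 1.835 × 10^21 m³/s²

Convert to SI: T = 1.76 minutes = 105.6 s.
Invert Kepler's third law: a = (GM · T² / (4π²))^(1/3).
Substituting T = 105.6 s and GM = 1.835e+21 m³/s²:
a = (1.835e+21 · (105.6)² / (4π²))^(1/3) m
a ≈ 8.033e+07 m = 8.033 × 10^7 m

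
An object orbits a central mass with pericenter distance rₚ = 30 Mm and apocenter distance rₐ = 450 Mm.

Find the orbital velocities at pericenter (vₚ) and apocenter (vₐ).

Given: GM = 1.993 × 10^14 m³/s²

Convert to SI: rₚ = 30 Mm = 3e+07 m; rₐ = 450 Mm = 4.5e+08 m.
Use the vis-viva equation v² = GM(2/r − 1/a) with a = (rₚ + rₐ)/2 = (3e+07 + 4.5e+08)/2 = 2.4e+08 m.
vₚ = √(GM · (2/rₚ − 1/a)) = √(1.993e+14 · (2/3e+07 − 1/2.4e+08)) m/s ≈ 3529 m/s = 3.529 km/s.
vₐ = √(GM · (2/rₐ − 1/a)) = √(1.993e+14 · (2/4.5e+08 − 1/2.4e+08)) m/s ≈ 235.3 m/s = 235.3 m/s.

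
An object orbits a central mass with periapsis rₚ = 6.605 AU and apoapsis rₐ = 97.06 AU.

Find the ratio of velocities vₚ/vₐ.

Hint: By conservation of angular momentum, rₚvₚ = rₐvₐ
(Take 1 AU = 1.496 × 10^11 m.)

Convert to SI: rₚ = 6.605 AU = 9.88108e+11 m; rₐ = 97.06 AU = 1.45202e+13 m.
Conservation of angular momentum gives rₚvₚ = rₐvₐ, so vₚ/vₐ = rₐ/rₚ.
vₚ/vₐ = 1.45202e+13 / 9.88108e+11 ≈ 14.69.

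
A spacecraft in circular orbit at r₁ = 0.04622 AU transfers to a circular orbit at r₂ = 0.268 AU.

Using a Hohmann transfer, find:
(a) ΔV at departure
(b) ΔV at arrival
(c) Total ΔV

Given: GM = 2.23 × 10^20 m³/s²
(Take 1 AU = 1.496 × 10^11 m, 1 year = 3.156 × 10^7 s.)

Convert to SI: r₁ = 0.04622 AU = 6.91451e+09 m; r₂ = 0.268 AU = 4.00928e+10 m.
Transfer semi-major axis: a_t = (r₁ + r₂)/2 = (6.91451e+09 + 4.00928e+10)/2 = 2.35037e+10 m.
Circular speeds: v₁ = √(GM/r₁) = 179586 m/s, v₂ = √(GM/r₂) = 74579.5 m/s.
Transfer speeds (vis-viva v² = GM(2/r − 1/a_t)): v₁ᵗ = 234551 m/s, v₂ᵗ = 40451.3 m/s.
(a) ΔV₁ = |v₁ᵗ − v₁| ≈ 5.497e+04 m/s = 11.6 AU/year.
(b) ΔV₂ = |v₂ − v₂ᵗ| ≈ 3.413e+04 m/s = 7.2 AU/year.
(c) ΔV_total = ΔV₁ + ΔV₂ ≈ 8.909e+04 m/s = 18.8 AU/year.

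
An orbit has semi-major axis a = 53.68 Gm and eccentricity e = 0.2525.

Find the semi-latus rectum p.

Convert to SI: a = 53.68 Gm = 5.368e+10 m.
p = a (1 − e²).
p = 5.368e+10 · (1 − (0.2525)²) = 5.368e+10 · 0.936244 ≈ 5.026e+10 m = 50.26 Gm.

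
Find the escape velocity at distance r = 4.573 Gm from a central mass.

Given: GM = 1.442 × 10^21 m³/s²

Convert to SI: r = 4.573 Gm = 4.573e+09 m.
Escape velocity comes from setting total energy to zero: ½v² − GM/r = 0 ⇒ v_esc = √(2GM / r).
v_esc = √(2 · 1.442e+21 / 4.573e+09) m/s ≈ 7.941e+05 m/s = 794.1 km/s.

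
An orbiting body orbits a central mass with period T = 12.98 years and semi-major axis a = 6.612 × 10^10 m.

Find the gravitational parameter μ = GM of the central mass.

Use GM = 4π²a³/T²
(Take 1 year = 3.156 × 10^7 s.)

Convert to SI: T = 12.98 years = 4.09649e+08 s.
GM = 4π² · a³ / T².
GM = 4π² · (6.612e+10)³ / (4.09649e+08)² m³/s² ≈ 6.8e+16 m³/s² = 6.8 × 10^16 m³/s².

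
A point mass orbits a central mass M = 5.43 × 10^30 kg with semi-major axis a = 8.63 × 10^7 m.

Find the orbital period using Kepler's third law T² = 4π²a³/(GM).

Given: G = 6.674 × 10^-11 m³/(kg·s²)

GM = G · M = 6.674e-11 · 5.43e+30 = 3.62398e+20 m³/s².
Kepler's third law: T = 2π √(a³ / GM).
Substituting a = 8.63e+07 m and GM = 3.62398e+20 m³/s²:
T = 2π √((8.63e+07)³ / 3.62398e+20) s
T ≈ 264.6 s = 4.41 minutes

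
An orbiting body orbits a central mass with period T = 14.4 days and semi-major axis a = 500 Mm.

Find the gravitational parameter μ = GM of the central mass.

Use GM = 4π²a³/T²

Convert to SI: T = 14.4 days = 1.24416e+06 s; a = 500 Mm = 5e+08 m.
GM = 4π² · a³ / T².
GM = 4π² · (5e+08)³ / (1.24416e+06)² m³/s² ≈ 3.188e+15 m³/s² = 3.188 × 10^15 m³/s².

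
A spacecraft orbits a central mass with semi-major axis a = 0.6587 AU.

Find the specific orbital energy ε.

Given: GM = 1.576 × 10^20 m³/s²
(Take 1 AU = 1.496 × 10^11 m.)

Convert to SI: a = 0.6587 AU = 9.85415e+10 m.
ε = −GM / (2a).
ε = −1.576e+20 / (2 · 9.85415e+10) J/kg ≈ -7.997e+08 J/kg = -799.7 MJ/kg.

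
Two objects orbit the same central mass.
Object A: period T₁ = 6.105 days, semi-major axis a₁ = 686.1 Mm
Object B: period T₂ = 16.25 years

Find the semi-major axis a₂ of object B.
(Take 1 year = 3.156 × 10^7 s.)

Convert to SI: T₁ = 6.105 days = 527472 s; a₁ = 686.1 Mm = 6.861e+08 m; T₂ = 16.25 years = 5.1285e+08 s.
Kepler's third law: (T₁/T₂)² = (a₁/a₂)³ ⇒ a₂ = a₁ · (T₂/T₁)^(2/3).
T₂/T₁ = 5.1285e+08 / 527472 = 972.279.
a₂ = 6.861e+08 · (972.279)^(2/3) m ≈ 6.734e+10 m = 67.34 Gm.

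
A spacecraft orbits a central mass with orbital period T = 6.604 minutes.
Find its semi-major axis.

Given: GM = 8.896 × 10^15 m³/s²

Convert to SI: T = 6.604 minutes = 396.24 s.
Invert Kepler's third law: a = (GM · T² / (4π²))^(1/3).
Substituting T = 396.24 s and GM = 8.896e+15 m³/s²:
a = (8.896e+15 · (396.24)² / (4π²))^(1/3) m
a ≈ 3.283e+06 m = 3.283 Mm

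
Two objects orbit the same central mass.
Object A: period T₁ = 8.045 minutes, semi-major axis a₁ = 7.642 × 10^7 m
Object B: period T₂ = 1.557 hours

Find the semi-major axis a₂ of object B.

Convert to SI: T₁ = 8.045 minutes = 482.7 s; T₂ = 1.557 hours = 5605.2 s.
Kepler's third law: (T₁/T₂)² = (a₁/a₂)³ ⇒ a₂ = a₁ · (T₂/T₁)^(2/3).
T₂/T₁ = 5605.2 / 482.7 = 11.6122.
a₂ = 7.642e+07 · (11.6122)^(2/3) m ≈ 3.919e+08 m = 3.919 × 10^8 m.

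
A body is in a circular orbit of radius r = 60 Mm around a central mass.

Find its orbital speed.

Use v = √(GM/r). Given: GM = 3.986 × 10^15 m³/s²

Convert to SI: r = 60 Mm = 6e+07 m.
For a circular orbit, gravity supplies the centripetal force, so v = √(GM / r).
v = √(3.986e+15 / 6e+07) m/s ≈ 8151 m/s = 8.151 km/s.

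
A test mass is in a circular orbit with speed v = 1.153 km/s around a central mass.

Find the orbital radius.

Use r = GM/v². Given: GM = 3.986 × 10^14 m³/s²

Convert to SI: v = 1.153 km/s = 1153 m/s.
For a circular orbit, v² = GM / r, so r = GM / v².
r = 3.986e+14 / (1153)² m ≈ 2.998e+08 m = 299.8 Mm.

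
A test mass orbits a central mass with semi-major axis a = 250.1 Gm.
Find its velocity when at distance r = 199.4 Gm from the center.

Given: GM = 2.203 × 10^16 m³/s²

Convert to SI: a = 250.1 Gm = 2.501e+11 m; r = 199.4 Gm = 1.994e+11 m.
Vis-viva: v = √(GM · (2/r − 1/a)).
2/r − 1/a = 2/1.994e+11 − 1/2.501e+11 = 6.03169e-12 m⁻¹.
v = √(2.203e+16 · 6.03169e-12) m/s ≈ 364.5 m/s = 364.5 m/s.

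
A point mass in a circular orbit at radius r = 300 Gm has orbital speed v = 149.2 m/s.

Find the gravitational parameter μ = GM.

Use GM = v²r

Convert to SI: r = 300 Gm = 3e+11 m.
For a circular orbit v² = GM/r, so GM = v² · r.
GM = (149.2)² · 3e+11 m³/s² ≈ 6.678e+15 m³/s² = 6.678 × 10^15 m³/s².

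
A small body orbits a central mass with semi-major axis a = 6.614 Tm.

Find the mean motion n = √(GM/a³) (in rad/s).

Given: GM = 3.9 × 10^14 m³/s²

Convert to SI: a = 6.614 Tm = 6.614e+12 m.
n = √(GM / a³).
n = √(3.9e+14 / (6.614e+12)³) rad/s ≈ 1.161e-12 rad/s.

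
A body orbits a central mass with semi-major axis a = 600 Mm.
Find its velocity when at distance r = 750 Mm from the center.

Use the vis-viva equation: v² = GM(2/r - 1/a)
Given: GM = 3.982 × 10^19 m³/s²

Convert to SI: a = 600 Mm = 6e+08 m; r = 750 Mm = 7.5e+08 m.
Vis-viva: v = √(GM · (2/r − 1/a)).
2/r − 1/a = 2/7.5e+08 − 1/6e+08 = 1e-09 m⁻¹.
v = √(3.982e+19 · 1e-09) m/s ≈ 1.995e+05 m/s = 199.5 km/s.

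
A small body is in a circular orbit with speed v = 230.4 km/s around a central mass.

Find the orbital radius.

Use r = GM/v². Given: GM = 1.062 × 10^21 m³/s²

Convert to SI: v = 230.4 km/s = 230400 m/s.
For a circular orbit, v² = GM / r, so r = GM / v².
r = 1.062e+21 / (230400)² m ≈ 2.001e+10 m = 20.01 Gm.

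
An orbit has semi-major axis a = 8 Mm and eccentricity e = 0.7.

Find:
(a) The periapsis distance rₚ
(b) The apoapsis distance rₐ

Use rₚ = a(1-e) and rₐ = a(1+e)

Convert to SI: a = 8 Mm = 8e+06 m.
(a) rₚ = a(1 − e) = 8e+06 · (1 − 0.7) = 8e+06 · 0.3 ≈ 2.4e+06 m = 2.4 Mm.
(b) rₐ = a(1 + e) = 8e+06 · (1 + 0.7) = 8e+06 · 1.7 ≈ 1.36e+07 m = 13.6 Mm.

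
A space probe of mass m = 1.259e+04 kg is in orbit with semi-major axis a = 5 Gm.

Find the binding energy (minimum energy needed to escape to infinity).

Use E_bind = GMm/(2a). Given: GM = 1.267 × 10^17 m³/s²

Convert to SI: a = 5 Gm = 5e+09 m.
Total orbital energy is E = −GMm/(2a); binding energy is E_bind = −E = GMm/(2a).
E_bind = 1.267e+17 · 1.259e+04 / (2 · 5e+09) J ≈ 1.595e+11 J = 159.5 GJ.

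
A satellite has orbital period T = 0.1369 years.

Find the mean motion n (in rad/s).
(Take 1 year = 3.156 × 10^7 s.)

Convert to SI: T = 0.1369 years = 4.32056e+06 s.
n = 2π / T.
n = 2π / 4.32056e+06 s ≈ 1.454e-06 rad/s.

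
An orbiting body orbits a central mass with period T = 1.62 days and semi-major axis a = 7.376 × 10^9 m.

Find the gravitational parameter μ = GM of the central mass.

Convert to SI: T = 1.62 days = 139968 s.
GM = 4π² · a³ / T².
GM = 4π² · (7.376e+09)³ / (139968)² m³/s² ≈ 8.087e+20 m³/s² = 8.087 × 10^20 m³/s².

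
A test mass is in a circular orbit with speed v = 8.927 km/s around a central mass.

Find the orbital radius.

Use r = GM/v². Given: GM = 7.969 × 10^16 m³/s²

Convert to SI: v = 8.927 km/s = 8927 m/s.
For a circular orbit, v² = GM / r, so r = GM / v².
r = 7.969e+16 / (8927)² m ≈ 1e+09 m = 1000 Mm.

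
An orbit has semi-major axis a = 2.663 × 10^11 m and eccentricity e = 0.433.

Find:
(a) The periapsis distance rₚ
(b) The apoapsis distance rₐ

(a) rₚ = a(1 − e) = 2.663e+11 · (1 − 0.433) = 2.663e+11 · 0.567 ≈ 1.51e+11 m = 1.51 × 10^11 m.
(b) rₐ = a(1 + e) = 2.663e+11 · (1 + 0.433) = 2.663e+11 · 1.433 ≈ 3.816e+11 m = 3.816 × 10^11 m.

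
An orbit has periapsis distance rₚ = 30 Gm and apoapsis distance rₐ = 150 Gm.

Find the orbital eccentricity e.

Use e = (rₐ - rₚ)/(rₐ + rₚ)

Convert to SI: rₚ = 30 Gm = 3e+10 m; rₐ = 150 Gm = 1.5e+11 m.
e = (rₐ − rₚ) / (rₐ + rₚ).
e = (1.5e+11 − 3e+10) / (1.5e+11 + 3e+10) = 1.2e+11 / 1.8e+11 ≈ 0.6667.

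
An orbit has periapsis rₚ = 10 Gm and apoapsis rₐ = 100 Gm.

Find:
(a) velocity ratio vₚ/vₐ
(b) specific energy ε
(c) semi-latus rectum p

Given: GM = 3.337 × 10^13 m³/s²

Convert to SI: rₚ = 10 Gm = 1e+10 m; rₐ = 100 Gm = 1e+11 m.
(a) Conservation of angular momentum (rₚvₚ = rₐvₐ) gives vₚ/vₐ = rₐ/rₚ = 1e+11/1e+10 ≈ 10
(b) With a = (rₚ + rₐ)/2 = 5.5e+10 m, ε = −GM/(2a) = −3.337e+13/(2 · 5.5e+10) J/kg ≈ -303.4 J/kg
(c) From a = (rₚ + rₐ)/2 = 5.5e+10 m and e = (rₐ − rₚ)/(rₐ + rₚ) = 0.818182, p = a(1 − e²) = 5.5e+10 · (1 − (0.818182)²) ≈ 1.818e+10 m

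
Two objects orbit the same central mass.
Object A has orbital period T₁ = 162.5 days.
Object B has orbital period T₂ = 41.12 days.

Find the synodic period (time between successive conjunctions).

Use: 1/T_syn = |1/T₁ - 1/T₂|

Convert to SI: T₁ = 162.5 days = 1.404e+07 s; T₂ = 41.12 days = 3.55277e+06 s.
T_syn = |T₁ · T₂ / (T₁ − T₂)|.
T_syn = |1.404e+07 · 3.55277e+06 / (1.404e+07 − 3.55277e+06)| s ≈ 4.756e+06 s = 55.05 days.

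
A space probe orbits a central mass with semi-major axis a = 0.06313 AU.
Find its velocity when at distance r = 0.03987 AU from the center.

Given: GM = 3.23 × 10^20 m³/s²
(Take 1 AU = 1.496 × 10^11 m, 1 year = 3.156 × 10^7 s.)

Convert to SI: a = 0.06313 AU = 9.44425e+09 m; r = 0.03987 AU = 5.96455e+09 m.
Vis-viva: v = √(GM · (2/r − 1/a)).
2/r − 1/a = 2/5.96455e+09 − 1/9.44425e+09 = 2.2943e-10 m⁻¹.
v = √(3.23e+20 · 2.2943e-10) m/s ≈ 2.722e+05 m/s = 57.43 AU/year.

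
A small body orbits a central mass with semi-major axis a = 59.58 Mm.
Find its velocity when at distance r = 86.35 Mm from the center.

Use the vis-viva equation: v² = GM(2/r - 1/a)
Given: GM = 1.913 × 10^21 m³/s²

Convert to SI: a = 59.58 Mm = 5.958e+07 m; r = 86.35 Mm = 8.635e+07 m.
Vis-viva: v = √(GM · (2/r − 1/a)).
2/r − 1/a = 2/8.635e+07 − 1/5.958e+07 = 6.3774e-09 m⁻¹.
v = √(1.913e+21 · 6.3774e-09) m/s ≈ 3.493e+06 m/s = 3493 km/s.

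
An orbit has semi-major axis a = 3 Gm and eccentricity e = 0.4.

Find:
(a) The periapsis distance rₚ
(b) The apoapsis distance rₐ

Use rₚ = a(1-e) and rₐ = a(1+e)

Convert to SI: a = 3 Gm = 3e+09 m.
(a) rₚ = a(1 − e) = 3e+09 · (1 − 0.4) = 3e+09 · 0.6 ≈ 1.8e+09 m = 1.8 Gm.
(b) rₐ = a(1 + e) = 3e+09 · (1 + 0.4) = 3e+09 · 1.4 ≈ 4.2e+09 m = 4.2 Gm.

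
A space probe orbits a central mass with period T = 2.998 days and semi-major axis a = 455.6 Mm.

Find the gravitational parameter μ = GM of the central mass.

Convert to SI: T = 2.998 days = 259027 s; a = 455.6 Mm = 4.556e+08 m.
GM = 4π² · a³ / T².
GM = 4π² · (4.556e+08)³ / (259027)² m³/s² ≈ 5.564e+16 m³/s² = 5.564 × 10^16 m³/s².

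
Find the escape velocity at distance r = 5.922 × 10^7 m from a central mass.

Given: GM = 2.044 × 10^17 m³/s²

Escape velocity comes from setting total energy to zero: ½v² − GM/r = 0 ⇒ v_esc = √(2GM / r).
v_esc = √(2 · 2.044e+17 / 5.922e+07) m/s ≈ 8.308e+04 m/s = 83.08 km/s.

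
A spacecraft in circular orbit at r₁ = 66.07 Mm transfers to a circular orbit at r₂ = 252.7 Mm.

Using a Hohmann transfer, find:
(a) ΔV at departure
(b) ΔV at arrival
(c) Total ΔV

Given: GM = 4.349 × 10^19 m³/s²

Convert to SI: r₁ = 66.07 Mm = 6.607e+07 m; r₂ = 252.7 Mm = 2.527e+08 m.
Transfer semi-major axis: a_t = (r₁ + r₂)/2 = (6.607e+07 + 2.527e+08)/2 = 1.59385e+08 m.
Circular speeds: v₁ = √(GM/r₁) = 811321 m/s, v₂ = √(GM/r₂) = 414851 m/s.
Transfer speeds (vis-viva v² = GM(2/r − 1/a_t)): v₁ᵗ = 1.02158e+06 m/s, v₂ᵗ = 267098 m/s.
(a) ΔV₁ = |v₁ᵗ − v₁| ≈ 2.103e+05 m/s = 210.3 km/s.
(b) ΔV₂ = |v₂ − v₂ᵗ| ≈ 1.478e+05 m/s = 147.8 km/s.
(c) ΔV_total = ΔV₁ + ΔV₂ ≈ 3.58e+05 m/s = 358 km/s.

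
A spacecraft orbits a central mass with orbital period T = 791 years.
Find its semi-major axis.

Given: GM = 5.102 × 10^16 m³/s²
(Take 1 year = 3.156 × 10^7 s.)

Convert to SI: T = 791 years = 2.4964e+10 s.
Invert Kepler's third law: a = (GM · T² / (4π²))^(1/3).
Substituting T = 2.4964e+10 s and GM = 5.102e+16 m³/s²:
a = (5.102e+16 · (2.4964e+10)² / (4π²))^(1/3) m
a ≈ 9.304e+11 m = 930.4 Gm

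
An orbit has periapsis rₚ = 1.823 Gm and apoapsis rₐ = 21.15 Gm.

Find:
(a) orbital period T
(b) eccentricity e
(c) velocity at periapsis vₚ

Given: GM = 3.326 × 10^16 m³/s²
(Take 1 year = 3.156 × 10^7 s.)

Convert to SI: rₚ = 1.823 Gm = 1.823e+09 m; rₐ = 21.15 Gm = 2.115e+10 m.
(a) With a = (rₚ + rₐ)/2 = 1.14865e+10 m, T = 2π √(a³/GM) = 2π √((1.14865e+10)³/3.326e+16) s ≈ 4.241e+07 s
(b) e = (rₐ − rₚ)/(rₐ + rₚ) = (2.115e+10 − 1.823e+09)/(2.115e+10 + 1.823e+09) ≈ 0.8413
(c) With a = (rₚ + rₐ)/2 = 1.14865e+10 m, vₚ = √(GM (2/rₚ − 1/a)) = √(3.326e+16 · (2/1.823e+09 − 1/1.14865e+10)) m/s ≈ 5796 m/s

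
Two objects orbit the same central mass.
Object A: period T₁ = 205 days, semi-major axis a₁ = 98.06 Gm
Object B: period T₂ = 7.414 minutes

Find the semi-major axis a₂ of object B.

Convert to SI: T₁ = 205 days = 1.7712e+07 s; a₁ = 98.06 Gm = 9.806e+10 m; T₂ = 7.414 minutes = 444.84 s.
Kepler's third law: (T₁/T₂)² = (a₁/a₂)³ ⇒ a₂ = a₁ · (T₂/T₁)^(2/3).
T₂/T₁ = 444.84 / 1.7712e+07 = 2.51152e-05.
a₂ = 9.806e+10 · (2.51152e-05)^(2/3) m ≈ 8.41e+07 m = 84.1 Mm.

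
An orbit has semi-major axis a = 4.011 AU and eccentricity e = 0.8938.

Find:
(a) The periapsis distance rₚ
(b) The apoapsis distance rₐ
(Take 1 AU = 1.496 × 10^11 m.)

Convert to SI: a = 4.011 AU = 6.00046e+11 m.
(a) rₚ = a(1 − e) = 6.00046e+11 · (1 − 0.8938) = 6.00046e+11 · 0.1062 ≈ 6.372e+10 m = 0.426 AU.
(b) rₐ = a(1 + e) = 6.00046e+11 · (1 + 0.8938) = 6.00046e+11 · 1.8938 ≈ 1.136e+12 m = 7.596 AU.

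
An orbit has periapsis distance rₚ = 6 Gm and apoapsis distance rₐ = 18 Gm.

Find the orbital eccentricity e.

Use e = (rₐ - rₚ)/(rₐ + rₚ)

Convert to SI: rₚ = 6 Gm = 6e+09 m; rₐ = 18 Gm = 1.8e+10 m.
e = (rₐ − rₚ) / (rₐ + rₚ).
e = (1.8e+10 − 6e+09) / (1.8e+10 + 6e+09) = 1.2e+10 / 2.4e+10 ≈ 0.5.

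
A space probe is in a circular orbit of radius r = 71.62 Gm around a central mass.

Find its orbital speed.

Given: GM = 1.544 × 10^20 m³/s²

Convert to SI: r = 71.62 Gm = 7.162e+10 m.
For a circular orbit, gravity supplies the centripetal force, so v = √(GM / r).
v = √(1.544e+20 / 7.162e+10) m/s ≈ 4.643e+04 m/s = 46.43 km/s.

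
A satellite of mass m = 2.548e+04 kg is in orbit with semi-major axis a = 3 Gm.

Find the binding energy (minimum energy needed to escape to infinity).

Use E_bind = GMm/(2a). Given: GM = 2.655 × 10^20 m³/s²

Convert to SI: a = 3 Gm = 3e+09 m.
Total orbital energy is E = −GMm/(2a); binding energy is E_bind = −E = GMm/(2a).
E_bind = 2.655e+20 · 2.548e+04 / (2 · 3e+09) J ≈ 1.127e+15 J = 1.127 PJ.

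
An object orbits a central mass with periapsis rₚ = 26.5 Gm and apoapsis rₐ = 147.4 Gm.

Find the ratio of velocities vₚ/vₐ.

Convert to SI: rₚ = 26.5 Gm = 2.65e+10 m; rₐ = 147.4 Gm = 1.474e+11 m.
Conservation of angular momentum gives rₚvₚ = rₐvₐ, so vₚ/vₐ = rₐ/rₚ.
vₚ/vₐ = 1.474e+11 / 2.65e+10 ≈ 5.562.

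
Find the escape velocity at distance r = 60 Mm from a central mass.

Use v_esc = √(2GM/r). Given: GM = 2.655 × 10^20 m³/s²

Convert to SI: r = 60 Mm = 6e+07 m.
Escape velocity comes from setting total energy to zero: ½v² − GM/r = 0 ⇒ v_esc = √(2GM / r).
v_esc = √(2 · 2.655e+20 / 6e+07) m/s ≈ 2.975e+06 m/s = 2975 km/s.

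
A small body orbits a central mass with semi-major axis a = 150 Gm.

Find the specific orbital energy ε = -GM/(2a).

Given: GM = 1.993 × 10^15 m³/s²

Convert to SI: a = 150 Gm = 1.5e+11 m.
ε = −GM / (2a).
ε = −1.993e+15 / (2 · 1.5e+11) J/kg ≈ -6643 J/kg = -6.643 kJ/kg.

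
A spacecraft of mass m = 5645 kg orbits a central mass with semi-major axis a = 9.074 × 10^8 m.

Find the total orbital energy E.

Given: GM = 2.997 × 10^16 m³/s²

E = −GMm / (2a).
E = −2.997e+16 · 5645 / (2 · 9.074e+08) J ≈ -9.322e+10 J = -93.22 GJ.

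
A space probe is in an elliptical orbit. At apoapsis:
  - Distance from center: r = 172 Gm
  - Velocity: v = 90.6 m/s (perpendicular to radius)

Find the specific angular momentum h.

Convert to SI: r = 172 Gm = 1.72e+11 m.
With v perpendicular to r, h = r · v.
h = 1.72e+11 · 90.6 m²/s ≈ 1.558e+13 m²/s.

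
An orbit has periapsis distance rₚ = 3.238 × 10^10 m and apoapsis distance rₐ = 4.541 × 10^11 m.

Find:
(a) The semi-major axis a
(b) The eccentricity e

(a) a = (rₚ + rₐ) / 2 = (3.238e+10 + 4.541e+11) / 2 ≈ 2.432e+11 m = 2.432 × 10^11 m.
(b) e = (rₐ − rₚ) / (rₐ + rₚ) = (4.541e+11 − 3.238e+10) / (4.541e+11 + 3.238e+10) ≈ 0.8669.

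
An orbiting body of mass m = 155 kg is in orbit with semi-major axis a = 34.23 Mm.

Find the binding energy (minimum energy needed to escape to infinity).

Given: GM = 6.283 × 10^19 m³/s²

Convert to SI: a = 34.23 Mm = 3.423e+07 m.
Total orbital energy is E = −GMm/(2a); binding energy is E_bind = −E = GMm/(2a).
E_bind = 6.283e+19 · 155 / (2 · 3.423e+07) J ≈ 1.423e+14 J = 142.3 TJ.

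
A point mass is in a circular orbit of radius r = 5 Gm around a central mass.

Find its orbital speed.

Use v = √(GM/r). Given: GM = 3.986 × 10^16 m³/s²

Convert to SI: r = 5 Gm = 5e+09 m.
For a circular orbit, gravity supplies the centripetal force, so v = √(GM / r).
v = √(3.986e+16 / 5e+09) m/s ≈ 2823 m/s = 2.823 km/s.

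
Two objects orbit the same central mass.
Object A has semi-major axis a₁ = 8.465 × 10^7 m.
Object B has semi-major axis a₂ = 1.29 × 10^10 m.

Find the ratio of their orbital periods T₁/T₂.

From Kepler's third law, (T₁/T₂)² = (a₁/a₂)³, so T₁/T₂ = (a₁/a₂)^(3/2).
a₁/a₂ = 8.465e+07 / 1.29e+10 = 0.00656202.
T₁/T₂ = (0.00656202)^(3/2) ≈ 0.0005316.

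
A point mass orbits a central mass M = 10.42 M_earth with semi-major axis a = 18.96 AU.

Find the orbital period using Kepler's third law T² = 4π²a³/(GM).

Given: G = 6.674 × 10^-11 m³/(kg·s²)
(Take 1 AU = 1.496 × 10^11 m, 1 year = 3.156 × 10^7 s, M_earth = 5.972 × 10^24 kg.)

Convert to SI: a = 18.96 AU = 2.83642e+12 m; M = 10.42 M_earth = 6.22282e+25 kg.
GM = G · M = 6.674e-11 · 6.22282e+25 = 4.15311e+15 m³/s².
Kepler's third law: T = 2π √(a³ / GM).
Substituting a = 2.83642e+12 m and GM = 4.15311e+15 m³/s²:
T = 2π √((2.83642e+12)³ / 4.15311e+15) s
T ≈ 4.657e+11 s = 1.476e+04 years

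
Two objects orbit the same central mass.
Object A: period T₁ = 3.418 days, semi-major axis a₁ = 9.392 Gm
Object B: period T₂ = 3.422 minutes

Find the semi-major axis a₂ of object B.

Convert to SI: T₁ = 3.418 days = 295315 s; a₁ = 9.392 Gm = 9.392e+09 m; T₂ = 3.422 minutes = 205.32 s.
Kepler's third law: (T₁/T₂)² = (a₁/a₂)³ ⇒ a₂ = a₁ · (T₂/T₁)^(2/3).
T₂/T₁ = 205.32 / 295315 = 0.000695257.
a₂ = 9.392e+09 · (0.000695257)^(2/3) m ≈ 7.371e+07 m = 73.71 Mm.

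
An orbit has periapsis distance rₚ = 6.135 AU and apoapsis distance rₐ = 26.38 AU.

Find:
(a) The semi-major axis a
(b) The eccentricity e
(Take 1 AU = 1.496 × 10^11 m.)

Convert to SI: rₚ = 6.135 AU = 9.17796e+11 m; rₐ = 26.38 AU = 3.94645e+12 m.
(a) a = (rₚ + rₐ) / 2 = (9.17796e+11 + 3.94645e+12) / 2 ≈ 2.432e+12 m = 16.26 AU.
(b) e = (rₐ − rₚ) / (rₐ + rₚ) = (3.94645e+12 − 9.17796e+11) / (3.94645e+12 + 9.17796e+11) ≈ 0.6226.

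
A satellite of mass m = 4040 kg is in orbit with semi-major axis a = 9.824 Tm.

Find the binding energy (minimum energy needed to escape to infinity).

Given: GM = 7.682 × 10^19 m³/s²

Convert to SI: a = 9.824 Tm = 9.824e+12 m.
Total orbital energy is E = −GMm/(2a); binding energy is E_bind = −E = GMm/(2a).
E_bind = 7.682e+19 · 4040 / (2 · 9.824e+12) J ≈ 1.58e+10 J = 15.8 GJ.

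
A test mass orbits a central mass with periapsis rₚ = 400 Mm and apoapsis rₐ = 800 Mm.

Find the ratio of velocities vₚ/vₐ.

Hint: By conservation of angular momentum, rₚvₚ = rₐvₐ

Convert to SI: rₚ = 400 Mm = 4e+08 m; rₐ = 800 Mm = 8e+08 m.
Conservation of angular momentum gives rₚvₚ = rₐvₐ, so vₚ/vₐ = rₐ/rₚ.
vₚ/vₐ = 8e+08 / 4e+08 ≈ 2.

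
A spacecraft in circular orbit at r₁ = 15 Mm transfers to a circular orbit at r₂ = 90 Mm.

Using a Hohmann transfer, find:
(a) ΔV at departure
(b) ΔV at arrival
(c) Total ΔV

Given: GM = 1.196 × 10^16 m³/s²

Convert to SI: r₁ = 15 Mm = 1.5e+07 m; r₂ = 90 Mm = 9e+07 m.
Transfer semi-major axis: a_t = (r₁ + r₂)/2 = (1.5e+07 + 9e+07)/2 = 5.25e+07 m.
Circular speeds: v₁ = √(GM/r₁) = 28237.1 m/s, v₂ = √(GM/r₂) = 11527.7 m/s.
Transfer speeds (vis-viva v² = GM(2/r − 1/a_t)): v₁ᵗ = 36971 m/s, v₂ᵗ = 6161.84 m/s.
(a) ΔV₁ = |v₁ᵗ − v₁| ≈ 8734 m/s = 8.734 km/s.
(b) ΔV₂ = |v₂ − v₂ᵗ| ≈ 5366 m/s = 5.366 km/s.
(c) ΔV_total = ΔV₁ + ΔV₂ ≈ 1.41e+04 m/s = 14.1 km/s.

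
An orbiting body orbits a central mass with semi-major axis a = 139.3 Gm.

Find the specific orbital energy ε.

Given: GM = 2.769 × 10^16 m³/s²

Convert to SI: a = 139.3 Gm = 1.393e+11 m.
ε = −GM / (2a).
ε = −2.769e+16 / (2 · 1.393e+11) J/kg ≈ -9.939e+04 J/kg = -99.39 kJ/kg.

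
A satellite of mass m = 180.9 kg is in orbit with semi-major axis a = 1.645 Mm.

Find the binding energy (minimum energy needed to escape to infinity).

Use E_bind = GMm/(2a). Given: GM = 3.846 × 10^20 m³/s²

Convert to SI: a = 1.645 Mm = 1.645e+06 m.
Total orbital energy is E = −GMm/(2a); binding energy is E_bind = −E = GMm/(2a).
E_bind = 3.846e+20 · 180.9 / (2 · 1.645e+06) J ≈ 2.115e+16 J = 21.15 PJ.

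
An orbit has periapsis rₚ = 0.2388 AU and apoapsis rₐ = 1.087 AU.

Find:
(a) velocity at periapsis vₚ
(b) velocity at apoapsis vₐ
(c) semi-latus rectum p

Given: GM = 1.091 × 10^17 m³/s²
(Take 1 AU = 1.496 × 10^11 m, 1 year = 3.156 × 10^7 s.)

Convert to SI: rₚ = 0.2388 AU = 3.57245e+10 m; rₐ = 1.087 AU = 1.62615e+11 m.
(a) With a = (rₚ + rₐ)/2 = 9.91698e+10 m, vₚ = √(GM (2/rₚ − 1/a)) = √(1.091e+17 · (2/3.57245e+10 − 1/9.91698e+10)) m/s ≈ 2238 m/s
(b) With a = (rₚ + rₐ)/2 = 9.91698e+10 m, vₐ = √(GM (2/rₐ − 1/a)) = √(1.091e+17 · (2/1.62615e+11 − 1/9.91698e+10)) m/s ≈ 491.6 m/s
(c) From a = (rₚ + rₐ)/2 = 9.91698e+10 m and e = (rₐ − rₚ)/(rₐ + rₚ) = 0.639765, p = a(1 − e²) = 9.91698e+10 · (1 − (0.639765)²) ≈ 5.858e+10 m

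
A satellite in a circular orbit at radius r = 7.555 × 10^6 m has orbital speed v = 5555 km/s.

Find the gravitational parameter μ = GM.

Convert to SI: v = 5555 km/s = 5.555e+06 m/s.
For a circular orbit v² = GM/r, so GM = v² · r.
GM = (5.555e+06)² · 7.555e+06 m³/s² ≈ 2.331e+20 m³/s² = 2.331 × 10^20 m³/s².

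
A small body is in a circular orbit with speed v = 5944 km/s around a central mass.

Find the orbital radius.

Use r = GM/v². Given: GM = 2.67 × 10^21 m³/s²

Convert to SI: v = 5944 km/s = 5.944e+06 m/s.
For a circular orbit, v² = GM / r, so r = GM / v².
r = 2.67e+21 / (5.944e+06)² m ≈ 7.557e+07 m = 7.557 × 10^7 m.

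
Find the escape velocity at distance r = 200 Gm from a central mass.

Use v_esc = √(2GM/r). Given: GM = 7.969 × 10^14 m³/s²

Convert to SI: r = 200 Gm = 2e+11 m.
Escape velocity comes from setting total energy to zero: ½v² − GM/r = 0 ⇒ v_esc = √(2GM / r).
v_esc = √(2 · 7.969e+14 / 2e+11) m/s ≈ 89.27 m/s = 89.27 m/s.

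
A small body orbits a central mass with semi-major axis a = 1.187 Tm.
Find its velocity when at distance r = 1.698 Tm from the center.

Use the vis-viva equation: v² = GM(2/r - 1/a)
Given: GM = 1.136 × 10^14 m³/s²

Convert to SI: a = 1.187 Tm = 1.187e+12 m; r = 1.698 Tm = 1.698e+12 m.
Vis-viva: v = √(GM · (2/r − 1/a)).
2/r − 1/a = 2/1.698e+12 − 1/1.187e+12 = 3.35396e-13 m⁻¹.
v = √(1.136e+14 · 3.35396e-13) m/s ≈ 6.173 m/s = 6.173 m/s.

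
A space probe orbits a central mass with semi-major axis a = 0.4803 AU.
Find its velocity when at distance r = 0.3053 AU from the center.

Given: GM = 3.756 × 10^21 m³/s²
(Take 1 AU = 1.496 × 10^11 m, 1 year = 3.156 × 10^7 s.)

Convert to SI: a = 0.4803 AU = 7.18529e+10 m; r = 0.3053 AU = 4.56729e+10 m.
Vis-viva: v = √(GM · (2/r − 1/a)).
2/r − 1/a = 2/4.56729e+10 − 1/7.18529e+10 = 2.98723e-11 m⁻¹.
v = √(3.756e+21 · 2.98723e-11) m/s ≈ 3.35e+05 m/s = 70.66 AU/year.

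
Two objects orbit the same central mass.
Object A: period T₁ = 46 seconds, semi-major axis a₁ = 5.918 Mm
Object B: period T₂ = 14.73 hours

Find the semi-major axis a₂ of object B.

Convert to SI: a₁ = 5.918 Mm = 5.918e+06 m; T₂ = 14.73 hours = 53028 s.
Kepler's third law: (T₁/T₂)² = (a₁/a₂)³ ⇒ a₂ = a₁ · (T₂/T₁)^(2/3).
T₂/T₁ = 53028 / 46 = 1152.78.
a₂ = 5.918e+06 · (1152.78)^(2/3) m ≈ 6.506e+08 m = 650.6 Mm.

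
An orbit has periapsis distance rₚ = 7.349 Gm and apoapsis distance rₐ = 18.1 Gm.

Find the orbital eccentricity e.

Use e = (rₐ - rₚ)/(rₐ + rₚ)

Convert to SI: rₚ = 7.349 Gm = 7.349e+09 m; rₐ = 18.1 Gm = 1.81e+10 m.
e = (rₐ − rₚ) / (rₐ + rₚ).
e = (1.81e+10 − 7.349e+09) / (1.81e+10 + 7.349e+09) = 1.0751e+10 / 2.5449e+10 ≈ 0.4225.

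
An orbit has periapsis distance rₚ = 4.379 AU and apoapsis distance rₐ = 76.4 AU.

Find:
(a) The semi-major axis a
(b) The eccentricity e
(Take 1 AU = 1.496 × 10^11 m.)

Convert to SI: rₚ = 4.379 AU = 6.55098e+11 m; rₐ = 76.4 AU = 1.14294e+13 m.
(a) a = (rₚ + rₐ) / 2 = (6.55098e+11 + 1.14294e+13) / 2 ≈ 6.042e+12 m = 40.39 AU.
(b) e = (rₐ − rₚ) / (rₐ + rₚ) = (1.14294e+13 − 6.55098e+11) / (1.14294e+13 + 6.55098e+11) ≈ 0.8916.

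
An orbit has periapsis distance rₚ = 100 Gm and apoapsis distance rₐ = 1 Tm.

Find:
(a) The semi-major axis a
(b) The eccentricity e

Convert to SI: rₚ = 100 Gm = 1e+11 m; rₐ = 1 Tm = 1e+12 m.
(a) a = (rₚ + rₐ) / 2 = (1e+11 + 1e+12) / 2 ≈ 5.5e+11 m = 550 Gm.
(b) e = (rₐ − rₚ) / (rₐ + rₚ) = (1e+12 − 1e+11) / (1e+12 + 1e+11) ≈ 0.8182.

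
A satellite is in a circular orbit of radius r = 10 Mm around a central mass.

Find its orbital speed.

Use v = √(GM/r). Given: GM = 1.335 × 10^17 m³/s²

Convert to SI: r = 10 Mm = 1e+07 m.
For a circular orbit, gravity supplies the centripetal force, so v = √(GM / r).
v = √(1.335e+17 / 1e+07) m/s ≈ 1.155e+05 m/s = 115.5 km/s.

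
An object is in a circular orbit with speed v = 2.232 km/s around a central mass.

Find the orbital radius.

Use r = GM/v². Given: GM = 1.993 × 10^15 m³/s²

Convert to SI: v = 2.232 km/s = 2232 m/s.
For a circular orbit, v² = GM / r, so r = GM / v².
r = 1.993e+15 / (2232)² m ≈ 4.001e+08 m = 400.1 Mm.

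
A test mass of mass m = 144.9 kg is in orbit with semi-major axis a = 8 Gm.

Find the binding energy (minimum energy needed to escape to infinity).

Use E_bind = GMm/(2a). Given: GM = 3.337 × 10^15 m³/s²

Convert to SI: a = 8 Gm = 8e+09 m.
Total orbital energy is E = −GMm/(2a); binding energy is E_bind = −E = GMm/(2a).
E_bind = 3.337e+15 · 144.9 / (2 · 8e+09) J ≈ 3.022e+07 J = 30.22 MJ.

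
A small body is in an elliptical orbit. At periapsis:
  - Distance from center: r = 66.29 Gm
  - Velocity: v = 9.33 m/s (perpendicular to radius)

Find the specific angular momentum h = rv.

Convert to SI: r = 66.29 Gm = 6.629e+10 m.
With v perpendicular to r, h = r · v.
h = 6.629e+10 · 9.33 m²/s ≈ 6.185e+11 m²/s.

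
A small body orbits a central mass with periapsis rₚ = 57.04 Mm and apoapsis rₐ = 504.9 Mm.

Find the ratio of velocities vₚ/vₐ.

Convert to SI: rₚ = 57.04 Mm = 5.704e+07 m; rₐ = 504.9 Mm = 5.049e+08 m.
Conservation of angular momentum gives rₚvₚ = rₐvₐ, so vₚ/vₐ = rₐ/rₚ.
vₚ/vₐ = 5.049e+08 / 5.704e+07 ≈ 8.852.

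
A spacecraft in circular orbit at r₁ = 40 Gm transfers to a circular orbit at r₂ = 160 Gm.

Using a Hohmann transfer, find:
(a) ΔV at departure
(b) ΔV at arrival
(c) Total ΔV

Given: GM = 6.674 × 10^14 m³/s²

Convert to SI: r₁ = 40 Gm = 4e+10 m; r₂ = 160 Gm = 1.6e+11 m.
Transfer semi-major axis: a_t = (r₁ + r₂)/2 = (4e+10 + 1.6e+11)/2 = 1e+11 m.
Circular speeds: v₁ = √(GM/r₁) = 129.17 m/s, v₂ = √(GM/r₂) = 64.5852 m/s.
Transfer speeds (vis-viva v² = GM(2/r − 1/a_t)): v₁ᵗ = 163.389 m/s, v₂ᵗ = 40.8473 m/s.
(a) ΔV₁ = |v₁ᵗ − v₁| ≈ 34.22 m/s = 34.22 m/s.
(b) ΔV₂ = |v₂ − v₂ᵗ| ≈ 23.74 m/s = 23.74 m/s.
(c) ΔV_total = ΔV₁ + ΔV₂ ≈ 57.96 m/s = 57.96 m/s.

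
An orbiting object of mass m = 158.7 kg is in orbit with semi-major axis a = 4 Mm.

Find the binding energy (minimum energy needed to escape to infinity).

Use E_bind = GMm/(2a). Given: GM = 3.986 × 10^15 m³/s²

Convert to SI: a = 4 Mm = 4e+06 m.
Total orbital energy is E = −GMm/(2a); binding energy is E_bind = −E = GMm/(2a).
E_bind = 3.986e+15 · 158.7 / (2 · 4e+06) J ≈ 7.907e+10 J = 79.07 GJ.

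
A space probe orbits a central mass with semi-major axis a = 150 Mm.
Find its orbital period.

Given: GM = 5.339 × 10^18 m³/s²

Convert to SI: a = 150 Mm = 1.5e+08 m.
Kepler's third law: T = 2π √(a³ / GM).
Substituting a = 1.5e+08 m and GM = 5.339e+18 m³/s²:
T = 2π √((1.5e+08)³ / 5.339e+18) s
T ≈ 4996 s = 1.388 hours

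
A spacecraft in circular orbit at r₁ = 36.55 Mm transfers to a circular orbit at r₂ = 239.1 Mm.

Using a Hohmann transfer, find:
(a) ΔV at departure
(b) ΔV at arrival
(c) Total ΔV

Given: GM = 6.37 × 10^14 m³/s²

Convert to SI: r₁ = 36.55 Mm = 3.655e+07 m; r₂ = 239.1 Mm = 2.391e+08 m.
Transfer semi-major axis: a_t = (r₁ + r₂)/2 = (3.655e+07 + 2.391e+08)/2 = 1.37825e+08 m.
Circular speeds: v₁ = √(GM/r₁) = 4174.71 m/s, v₂ = √(GM/r₂) = 1632.22 m/s.
Transfer speeds (vis-viva v² = GM(2/r − 1/a_t)): v₁ᵗ = 5498.6 m/s, v₂ᵗ = 840.542 m/s.
(a) ΔV₁ = |v₁ᵗ − v₁| ≈ 1324 m/s = 1.324 km/s.
(b) ΔV₂ = |v₂ − v₂ᵗ| ≈ 791.7 m/s = 791.7 m/s.
(c) ΔV_total = ΔV₁ + ΔV₂ ≈ 2116 m/s = 2.116 km/s.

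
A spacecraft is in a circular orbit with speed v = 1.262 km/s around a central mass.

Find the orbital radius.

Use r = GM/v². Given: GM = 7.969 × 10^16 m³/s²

Convert to SI: v = 1.262 km/s = 1262 m/s.
For a circular orbit, v² = GM / r, so r = GM / v².
r = 7.969e+16 / (1262)² m ≈ 5.004e+10 m = 50.04 Gm.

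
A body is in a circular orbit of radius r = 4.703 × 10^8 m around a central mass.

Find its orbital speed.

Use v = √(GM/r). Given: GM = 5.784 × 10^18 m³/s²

For a circular orbit, gravity supplies the centripetal force, so v = √(GM / r).
v = √(5.784e+18 / 4.703e+08) m/s ≈ 1.109e+05 m/s = 110.9 km/s.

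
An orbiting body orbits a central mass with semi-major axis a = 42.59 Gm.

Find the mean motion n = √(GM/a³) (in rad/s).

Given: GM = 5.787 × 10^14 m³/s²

Convert to SI: a = 42.59 Gm = 4.259e+10 m.
n = √(GM / a³).
n = √(5.787e+14 / (4.259e+10)³) rad/s ≈ 2.737e-09 rad/s.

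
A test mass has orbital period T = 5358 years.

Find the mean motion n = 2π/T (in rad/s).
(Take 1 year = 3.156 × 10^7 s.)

Convert to SI: T = 5358 years = 1.69098e+11 s.
n = 2π / T.
n = 2π / 1.69098e+11 s ≈ 3.716e-11 rad/s.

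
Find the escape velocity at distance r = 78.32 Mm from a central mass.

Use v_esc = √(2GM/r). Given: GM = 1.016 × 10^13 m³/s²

Convert to SI: r = 78.32 Mm = 7.832e+07 m.
Escape velocity comes from setting total energy to zero: ½v² − GM/r = 0 ⇒ v_esc = √(2GM / r).
v_esc = √(2 · 1.016e+13 / 7.832e+07) m/s ≈ 509.4 m/s = 509.4 m/s.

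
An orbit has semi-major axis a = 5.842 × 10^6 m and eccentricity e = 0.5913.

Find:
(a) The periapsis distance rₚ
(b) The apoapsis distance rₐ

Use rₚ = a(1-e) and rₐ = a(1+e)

(a) rₚ = a(1 − e) = 5.842e+06 · (1 − 0.5913) = 5.842e+06 · 0.4087 ≈ 2.388e+06 m = 2.388 × 10^6 m.
(b) rₐ = a(1 + e) = 5.842e+06 · (1 + 0.5913) = 5.842e+06 · 1.5913 ≈ 9.296e+06 m = 9.296 × 10^6 m.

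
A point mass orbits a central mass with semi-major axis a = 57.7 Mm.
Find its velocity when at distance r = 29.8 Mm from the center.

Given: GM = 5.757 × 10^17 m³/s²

Convert to SI: a = 57.7 Mm = 5.77e+07 m; r = 29.8 Mm = 2.98e+07 m.
Vis-viva: v = √(GM · (2/r − 1/a)).
2/r − 1/a = 2/2.98e+07 − 1/5.77e+07 = 4.97831e-08 m⁻¹.
v = √(5.757e+17 · 4.97831e-08) m/s ≈ 1.693e+05 m/s = 169.3 km/s.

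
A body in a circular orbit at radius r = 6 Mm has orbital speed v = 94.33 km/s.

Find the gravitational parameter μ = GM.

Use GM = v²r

Convert to SI: r = 6 Mm = 6e+06 m; v = 94.33 km/s = 94330 m/s.
For a circular orbit v² = GM/r, so GM = v² · r.
GM = (94330)² · 6e+06 m³/s² ≈ 5.339e+16 m³/s² = 5.339 × 10^16 m³/s².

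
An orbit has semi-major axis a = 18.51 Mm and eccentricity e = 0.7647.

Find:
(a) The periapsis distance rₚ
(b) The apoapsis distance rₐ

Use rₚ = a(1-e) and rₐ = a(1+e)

Convert to SI: a = 18.51 Mm = 1.851e+07 m.
(a) rₚ = a(1 − e) = 1.851e+07 · (1 − 0.7647) = 1.851e+07 · 0.2353 ≈ 4.355e+06 m = 4.355 Mm.
(b) rₐ = a(1 + e) = 1.851e+07 · (1 + 0.7647) = 1.851e+07 · 1.7647 ≈ 3.266e+07 m = 32.66 Mm.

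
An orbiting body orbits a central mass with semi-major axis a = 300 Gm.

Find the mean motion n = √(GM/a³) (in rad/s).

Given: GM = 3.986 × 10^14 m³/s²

Convert to SI: a = 300 Gm = 3e+11 m.
n = √(GM / a³).
n = √(3.986e+14 / (3e+11)³) rad/s ≈ 1.215e-10 rad/s.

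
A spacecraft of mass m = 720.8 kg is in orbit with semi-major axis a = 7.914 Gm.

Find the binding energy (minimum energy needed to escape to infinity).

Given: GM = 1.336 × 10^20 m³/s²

Convert to SI: a = 7.914 Gm = 7.914e+09 m.
Total orbital energy is E = −GMm/(2a); binding energy is E_bind = −E = GMm/(2a).
E_bind = 1.336e+20 · 720.8 / (2 · 7.914e+09) J ≈ 6.084e+12 J = 6.084 TJ.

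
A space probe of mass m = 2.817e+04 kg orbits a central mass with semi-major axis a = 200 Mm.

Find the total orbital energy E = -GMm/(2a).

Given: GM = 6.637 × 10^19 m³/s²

Convert to SI: a = 200 Mm = 2e+08 m.
E = −GMm / (2a).
E = −6.637e+19 · 2.817e+04 / (2 · 2e+08) J ≈ -4.674e+15 J = -4.674 PJ.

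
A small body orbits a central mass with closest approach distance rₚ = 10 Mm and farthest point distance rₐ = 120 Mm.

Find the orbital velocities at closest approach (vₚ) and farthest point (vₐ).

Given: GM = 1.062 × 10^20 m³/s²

Convert to SI: rₚ = 10 Mm = 1e+07 m; rₐ = 120 Mm = 1.2e+08 m.
Use the vis-viva equation v² = GM(2/r − 1/a) with a = (rₚ + rₐ)/2 = (1e+07 + 1.2e+08)/2 = 6.5e+07 m.
vₚ = √(GM · (2/rₚ − 1/a)) = √(1.062e+20 · (2/1e+07 − 1/6.5e+07)) m/s ≈ 4.428e+06 m/s = 4428 km/s.
vₐ = √(GM · (2/rₐ − 1/a)) = √(1.062e+20 · (2/1.2e+08 − 1/6.5e+07)) m/s ≈ 3.69e+05 m/s = 369 km/s.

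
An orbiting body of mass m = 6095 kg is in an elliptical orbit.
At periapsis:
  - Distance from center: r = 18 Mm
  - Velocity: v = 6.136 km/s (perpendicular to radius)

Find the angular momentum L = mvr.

Convert to SI: r = 18 Mm = 1.8e+07 m; v = 6.136 km/s = 6136 m/s.
Since v is perpendicular to r, L = m · v · r.
L = 6095 · 6136 · 1.8e+07 kg·m²/s ≈ 6.732e+14 kg·m²/s.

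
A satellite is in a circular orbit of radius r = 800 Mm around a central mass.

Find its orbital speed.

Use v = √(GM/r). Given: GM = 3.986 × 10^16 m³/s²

Convert to SI: r = 800 Mm = 8e+08 m.
For a circular orbit, gravity supplies the centripetal force, so v = √(GM / r).
v = √(3.986e+16 / 8e+08) m/s ≈ 7059 m/s = 7.059 km/s.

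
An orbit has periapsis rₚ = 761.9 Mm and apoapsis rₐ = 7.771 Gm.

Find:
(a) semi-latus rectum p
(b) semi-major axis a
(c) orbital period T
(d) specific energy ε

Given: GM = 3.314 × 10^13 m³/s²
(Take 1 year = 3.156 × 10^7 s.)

Convert to SI: rₚ = 761.9 Mm = 7.619e+08 m; rₐ = 7.771 Gm = 7.771e+09 m.
(a) From a = (rₚ + rₐ)/2 = 4.26645e+09 m and e = (rₐ − rₚ)/(rₐ + rₚ) = 0.821421, p = a(1 − e²) = 4.26645e+09 · (1 − (0.821421)²) ≈ 1.388e+09 m
(b) a = (rₚ + rₐ)/2 = (7.619e+08 + 7.771e+09)/2 ≈ 4.266e+09 m
(c) With a = (rₚ + rₐ)/2 = 4.26645e+09 m, T = 2π √(a³/GM) = 2π √((4.26645e+09)³/3.314e+13) s ≈ 3.042e+08 s
(d) With a = (rₚ + rₐ)/2 = 4.26645e+09 m, ε = −GM/(2a) = −3.314e+13/(2 · 4.26645e+09) J/kg ≈ -3884 J/kg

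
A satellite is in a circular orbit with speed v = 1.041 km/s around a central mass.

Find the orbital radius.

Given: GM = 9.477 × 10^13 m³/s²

Convert to SI: v = 1.041 km/s = 1041 m/s.
For a circular orbit, v² = GM / r, so r = GM / v².
r = 9.477e+13 / (1041)² m ≈ 8.745e+07 m = 87.45 Mm.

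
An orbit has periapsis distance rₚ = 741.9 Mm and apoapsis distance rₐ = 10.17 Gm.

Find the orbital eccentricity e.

Convert to SI: rₚ = 741.9 Mm = 7.419e+08 m; rₐ = 10.17 Gm = 1.017e+10 m.
e = (rₐ − rₚ) / (rₐ + rₚ).
e = (1.017e+10 − 7.419e+08) / (1.017e+10 + 7.419e+08) = 9.4281e+09 / 1.09119e+10 ≈ 0.864.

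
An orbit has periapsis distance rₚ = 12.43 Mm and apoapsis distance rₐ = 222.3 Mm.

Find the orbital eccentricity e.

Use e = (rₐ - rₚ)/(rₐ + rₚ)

Convert to SI: rₚ = 12.43 Mm = 1.243e+07 m; rₐ = 222.3 Mm = 2.223e+08 m.
e = (rₐ − rₚ) / (rₐ + rₚ).
e = (2.223e+08 − 1.243e+07) / (2.223e+08 + 1.243e+07) = 2.0987e+08 / 2.3473e+08 ≈ 0.8941.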